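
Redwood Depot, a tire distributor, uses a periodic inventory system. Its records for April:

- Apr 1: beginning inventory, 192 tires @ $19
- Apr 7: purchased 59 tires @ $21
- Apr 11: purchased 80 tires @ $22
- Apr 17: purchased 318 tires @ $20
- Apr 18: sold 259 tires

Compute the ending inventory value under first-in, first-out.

Ending inventory = $7,944

Apr 18, 259 sold [FIFO — oldest first]: 192 @ $19 + 59 @ $21 + 8 @ $22 = $5,063
Ending inventory: 72 @ $22 + 318 @ $20 = $7,944
Check: goods available $13,007 = COGS $5,063 + ending $7,944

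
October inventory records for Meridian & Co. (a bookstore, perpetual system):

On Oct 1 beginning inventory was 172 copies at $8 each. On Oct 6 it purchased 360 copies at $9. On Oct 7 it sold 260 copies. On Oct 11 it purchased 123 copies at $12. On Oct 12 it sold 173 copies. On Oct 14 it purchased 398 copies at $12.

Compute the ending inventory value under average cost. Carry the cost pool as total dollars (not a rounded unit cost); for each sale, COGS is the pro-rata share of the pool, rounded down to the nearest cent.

After Oct 1: 172 on hand, pool $1,376.00 (≈ $8.0000 each)
After Oct 6: 532 on hand, pool $4,616.00 (≈ $8.6767 each)
Oct 7, sell 260: 260/532 × $4,616.00 → $2,255.93
After Oct 11: 395 on hand, pool $3,836.07 (≈ $9.7116 each)
Oct 12, sell 173: 173/395 × $3,836.07 → $1,680.10
After Oct 14: 620 on hand, pool $6,931.97 (≈ $11.1806 each)
Total COGS = $2,255.93 + $1,680.10 = $3,936.03
Ending inventory (cost pool remaining) = $6,931.97
Check: goods available $10,868.00 = COGS $3,936.03 + ending $6,931.97

Ending inventory = $6,931.97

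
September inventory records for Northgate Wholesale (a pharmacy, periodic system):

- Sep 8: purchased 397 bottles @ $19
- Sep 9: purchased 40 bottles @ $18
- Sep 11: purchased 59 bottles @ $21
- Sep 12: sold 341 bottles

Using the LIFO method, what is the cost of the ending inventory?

Ending inventory = $2,945

Sep 12, 341 sold [LIFO — newest first]: 59 @ $21 + 40 @ $18 + 242 @ $19 = $6,557
Ending inventory: 155 @ $19 = $2,945
Check: goods available $9,502 = COGS $6,557 + ending $2,945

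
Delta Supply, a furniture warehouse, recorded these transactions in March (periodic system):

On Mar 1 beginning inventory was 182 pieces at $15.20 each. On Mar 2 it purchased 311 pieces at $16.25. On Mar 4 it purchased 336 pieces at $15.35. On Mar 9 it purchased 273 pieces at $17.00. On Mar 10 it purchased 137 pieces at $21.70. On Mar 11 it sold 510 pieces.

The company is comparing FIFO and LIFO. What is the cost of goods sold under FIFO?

FIFO COGS: 182 @ $15.20 + 311 @ $16.25 + 17 @ $15.35 = $8,081.10
LIFO COGS: 137 @ $21.70 + 273 @ $17.00 + 100 @ $15.35 = $9,148.90

COGS = $8,081.10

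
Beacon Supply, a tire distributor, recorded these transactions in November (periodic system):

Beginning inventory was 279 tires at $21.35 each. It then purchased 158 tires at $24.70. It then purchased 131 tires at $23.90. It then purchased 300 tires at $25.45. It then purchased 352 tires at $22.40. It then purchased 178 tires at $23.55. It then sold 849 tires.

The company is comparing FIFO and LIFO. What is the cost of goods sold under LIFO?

COGS = $20,165.80

FIFO COGS: 279 @ $21.35 + 158 @ $24.70 + 131 @ $23.90 + 281 @ $25.45 = $20,141.60
LIFO COGS: 178 @ $23.55 + 352 @ $22.40 + 300 @ $25.45 + 19 @ $23.90 = $20,165.80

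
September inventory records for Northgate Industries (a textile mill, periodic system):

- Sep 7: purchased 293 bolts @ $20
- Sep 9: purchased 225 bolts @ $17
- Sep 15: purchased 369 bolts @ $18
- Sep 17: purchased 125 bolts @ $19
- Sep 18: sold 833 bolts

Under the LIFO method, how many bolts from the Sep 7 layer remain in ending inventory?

179

Sep 18, 833 sold [LIFO — newest first]: 125 @ $19 + 369 @ $18 + 225 @ $17 + 114 @ $20 = $15,122
Ending inventory: 179 @ $20 = $3,580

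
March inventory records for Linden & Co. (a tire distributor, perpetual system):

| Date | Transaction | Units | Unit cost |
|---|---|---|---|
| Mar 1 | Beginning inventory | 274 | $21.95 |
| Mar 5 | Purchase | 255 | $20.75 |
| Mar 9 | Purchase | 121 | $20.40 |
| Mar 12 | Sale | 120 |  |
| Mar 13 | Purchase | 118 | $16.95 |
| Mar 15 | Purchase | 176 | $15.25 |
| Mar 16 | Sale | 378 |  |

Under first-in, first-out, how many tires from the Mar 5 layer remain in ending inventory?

Mar 12, 120 sold [FIFO — oldest first]: 120 @ $21.95 = $2,634.00
Mar 16, 378 sold [FIFO — oldest first]: 154 @ $21.95 + 224 @ $20.75 = $8,028.30
Total COGS = $2,634.00 + $8,028.30 = $10,662.30
Ending inventory: 31 @ $20.75 + 121 @ $20.40 + 118 @ $16.95 + 176 @ $15.25 = $7,795.75

31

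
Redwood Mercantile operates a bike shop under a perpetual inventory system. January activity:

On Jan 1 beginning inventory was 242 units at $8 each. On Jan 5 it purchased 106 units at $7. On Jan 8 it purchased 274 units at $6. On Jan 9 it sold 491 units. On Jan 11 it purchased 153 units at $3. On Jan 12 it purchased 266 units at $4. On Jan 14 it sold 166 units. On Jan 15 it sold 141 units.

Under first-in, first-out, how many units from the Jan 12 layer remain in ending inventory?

243

Jan 9, 491 sold [FIFO — oldest first]: 242 @ $8 + 106 @ $7 + 143 @ $6 = $3,536
Jan 14, 166 sold [FIFO — oldest first]: 131 @ $6 + 35 @ $3 = $891
Jan 15, 141 sold [FIFO — oldest first]: 118 @ $3 + 23 @ $4 = $446
Total COGS = $3,536 + $891 + $446 = $4,873
Ending inventory: 243 @ $4 = $972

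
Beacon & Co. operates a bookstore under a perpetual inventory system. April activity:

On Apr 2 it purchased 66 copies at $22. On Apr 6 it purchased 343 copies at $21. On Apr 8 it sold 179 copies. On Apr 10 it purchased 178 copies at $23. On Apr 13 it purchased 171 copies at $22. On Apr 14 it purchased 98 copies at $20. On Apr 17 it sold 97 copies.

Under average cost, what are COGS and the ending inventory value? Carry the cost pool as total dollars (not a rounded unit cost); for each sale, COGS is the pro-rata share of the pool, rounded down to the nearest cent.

After Apr 2: 66 on hand, pool $1,452.00 (≈ $22.0000 each)
After Apr 6: 409 on hand, pool $8,655.00 (≈ $21.1614 each)
Apr 8, sell 179: 179/409 × $8,655.00 → $3,787.88
After Apr 10: 408 on hand, pool $8,961.12 (≈ $21.9635 each)
After Apr 13: 579 on hand, pool $12,723.12 (≈ $21.9743 each)
After Apr 14: 677 on hand, pool $14,683.12 (≈ $21.6885 each)
Apr 17, sell 97: 97/677 × $14,683.12 → $2,103.78
Total COGS = $3,787.88 + $2,103.78 = $5,891.66
Ending inventory (cost pool remaining) = $12,579.34

COGS = $5,891.66; ending inventory = $12,579.34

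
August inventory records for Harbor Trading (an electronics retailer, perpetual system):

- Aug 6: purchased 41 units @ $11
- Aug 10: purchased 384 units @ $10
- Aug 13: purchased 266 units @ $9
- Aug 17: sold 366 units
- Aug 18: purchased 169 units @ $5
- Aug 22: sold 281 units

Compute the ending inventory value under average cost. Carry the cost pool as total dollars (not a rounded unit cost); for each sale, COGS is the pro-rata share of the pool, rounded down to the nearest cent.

Ending inventory = $1,720.04

After Aug 6: 41 on hand, pool $451.00 (≈ $11.0000 each)
After Aug 10: 425 on hand, pool $4,291.00 (≈ $10.0965 each)
After Aug 13: 691 on hand, pool $6,685.00 (≈ $9.6744 each)
Aug 17, sell 366: 366/691 × $6,685.00 → $3,540.82
After Aug 18: 494 on hand, pool $3,989.18 (≈ $8.0753 each)
Aug 22, sell 281: 281/494 × $3,989.18 → $2,269.14
Total COGS = $3,540.82 + $2,269.14 = $5,809.96
Ending inventory (cost pool remaining) = $1,720.04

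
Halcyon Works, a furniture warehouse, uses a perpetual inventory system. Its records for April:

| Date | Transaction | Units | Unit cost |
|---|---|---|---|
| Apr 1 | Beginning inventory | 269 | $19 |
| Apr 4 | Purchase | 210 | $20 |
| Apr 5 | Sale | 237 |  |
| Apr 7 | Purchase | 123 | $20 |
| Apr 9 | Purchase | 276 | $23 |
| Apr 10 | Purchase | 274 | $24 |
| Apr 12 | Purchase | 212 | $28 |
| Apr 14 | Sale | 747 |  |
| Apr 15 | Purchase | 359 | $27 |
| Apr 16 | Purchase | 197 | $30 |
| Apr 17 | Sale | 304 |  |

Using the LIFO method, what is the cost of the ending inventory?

Ending inventory = $14,207

Apr 5, 237 sold [LIFO — newest first]: 210 @ $20 + 27 @ $19 = $4,713
Apr 14, 747 sold [LIFO — newest first]: 212 @ $28 + 274 @ $24 + 261 @ $23 = $18,515
Apr 17, 304 sold [LIFO — newest first]: 197 @ $30 + 107 @ $27 = $8,799
Total COGS = $4,713 + $18,515 + $8,799 = $32,027
Ending inventory: 242 @ $19 + 123 @ $20 + 15 @ $23 + 252 @ $27 = $14,207
Check: goods available $46,234 = COGS $32,027 + ending $14,207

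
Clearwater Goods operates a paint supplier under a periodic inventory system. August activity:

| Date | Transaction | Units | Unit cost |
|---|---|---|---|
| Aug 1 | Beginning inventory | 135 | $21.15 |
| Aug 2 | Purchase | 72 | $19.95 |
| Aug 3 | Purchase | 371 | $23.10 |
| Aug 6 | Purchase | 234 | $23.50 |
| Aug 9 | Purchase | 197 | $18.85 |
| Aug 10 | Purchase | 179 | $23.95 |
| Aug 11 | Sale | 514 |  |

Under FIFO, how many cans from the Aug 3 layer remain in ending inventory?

64

Aug 11, 514 sold [FIFO — oldest first]: 135 @ $21.15 + 72 @ $19.95 + 307 @ $23.10 = $11,383.35
Ending inventory: 64 @ $23.10 + 234 @ $23.50 + 197 @ $18.85 + 179 @ $23.95 = $14,977.90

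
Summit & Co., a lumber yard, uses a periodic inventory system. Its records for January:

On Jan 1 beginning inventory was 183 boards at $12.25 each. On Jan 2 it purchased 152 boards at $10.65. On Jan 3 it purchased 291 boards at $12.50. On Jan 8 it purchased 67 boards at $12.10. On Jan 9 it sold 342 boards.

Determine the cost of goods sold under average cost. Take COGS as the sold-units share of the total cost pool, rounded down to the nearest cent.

COGS = $4,100.42

Jan 9, sell 342: 342/693 × $8,308.75 → $4,100.42
Ending inventory (cost pool remaining) = $4,208.33
Check: goods available $8,308.75 = COGS $4,100.42 + ending $4,208.33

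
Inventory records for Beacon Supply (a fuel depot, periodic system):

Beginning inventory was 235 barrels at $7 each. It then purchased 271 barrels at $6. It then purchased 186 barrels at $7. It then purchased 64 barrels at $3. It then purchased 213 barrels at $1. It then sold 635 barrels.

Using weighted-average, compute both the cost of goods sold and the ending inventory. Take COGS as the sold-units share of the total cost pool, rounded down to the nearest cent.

Sale 1, sell 635: 635/969 × $4,978.00 → $3,262.15
Ending inventory (cost pool remaining) = $1,715.85
Check: goods available $4,978.00 = COGS $3,262.15 + ending $1,715.85

COGS = $3,262.15; ending inventory = $1,715.85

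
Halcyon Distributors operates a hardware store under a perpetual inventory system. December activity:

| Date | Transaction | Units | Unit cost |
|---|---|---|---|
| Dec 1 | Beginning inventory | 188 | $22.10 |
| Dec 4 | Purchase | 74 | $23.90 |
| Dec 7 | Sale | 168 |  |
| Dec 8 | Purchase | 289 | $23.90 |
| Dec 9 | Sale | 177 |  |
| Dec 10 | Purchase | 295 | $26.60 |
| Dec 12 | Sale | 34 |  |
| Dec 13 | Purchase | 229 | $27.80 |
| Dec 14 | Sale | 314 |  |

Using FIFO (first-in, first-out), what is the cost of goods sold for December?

Dec 7, 168 sold [FIFO — oldest first]: 168 @ $22.10 = $3,712.80
Dec 9, 177 sold [FIFO — oldest first]: 20 @ $22.10 + 74 @ $23.90 + 83 @ $23.90 = $4,194.30
Dec 12, 34 sold [FIFO — oldest first]: 34 @ $23.90 = $812.60
Dec 14, 314 sold [FIFO — oldest first]: 172 @ $23.90 + 142 @ $26.60 = $7,888.00
Total COGS = $3,712.80 + $4,194.30 + $812.60 + $7,888.00 = $16,607.70
Ending inventory: 153 @ $26.60 + 229 @ $27.80 = $10,436.00
Check: goods available $27,043.70 = COGS $16,607.70 + ending $10,436.00

COGS = $16,607.70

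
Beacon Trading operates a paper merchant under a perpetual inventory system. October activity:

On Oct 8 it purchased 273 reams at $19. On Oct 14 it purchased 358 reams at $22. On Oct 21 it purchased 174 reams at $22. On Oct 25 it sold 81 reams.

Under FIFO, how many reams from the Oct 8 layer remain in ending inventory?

Oct 25, 81 sold [FIFO — oldest first]: 81 @ $19 = $1,539
Ending inventory: 192 @ $19 + 358 @ $22 + 174 @ $22 = $15,352

192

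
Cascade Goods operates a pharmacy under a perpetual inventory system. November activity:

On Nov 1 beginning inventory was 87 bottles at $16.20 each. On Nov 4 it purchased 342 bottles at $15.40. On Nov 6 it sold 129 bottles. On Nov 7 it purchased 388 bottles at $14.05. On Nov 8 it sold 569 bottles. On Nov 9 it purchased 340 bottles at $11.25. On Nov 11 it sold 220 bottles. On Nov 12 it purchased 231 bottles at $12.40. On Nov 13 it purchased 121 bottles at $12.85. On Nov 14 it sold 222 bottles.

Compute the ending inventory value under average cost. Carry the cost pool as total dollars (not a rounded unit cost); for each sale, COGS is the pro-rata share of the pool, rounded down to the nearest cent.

Ending inventory = $4,571.84

After Nov 1: 87 on hand, pool $1,409.40 (≈ $16.2000 each)
After Nov 4: 429 on hand, pool $6,676.20 (≈ $15.5622 each)
Nov 6, sell 129: 129/429 × $6,676.20 → $2,007.52
After Nov 7: 688 on hand, pool $10,120.08 (≈ $14.7094 each)
Nov 8, sell 569: 569/688 × $10,120.08 → $8,369.65
After Nov 9: 459 on hand, pool $5,575.43 (≈ $12.1469 each)
Nov 11, sell 220: 220/459 × $5,575.43 → $2,672.31
After Nov 12: 470 on hand, pool $5,767.52 (≈ $12.2713 each)
After Nov 13: 591 on hand, pool $7,322.37 (≈ $12.3898 each)
Nov 14, sell 222: 222/591 × $7,322.37 → $2,750.53
Total COGS = $2,007.52 + $8,369.65 + $2,672.31 + $2,750.53 = $15,800.01
Ending inventory (cost pool remaining) = $4,571.84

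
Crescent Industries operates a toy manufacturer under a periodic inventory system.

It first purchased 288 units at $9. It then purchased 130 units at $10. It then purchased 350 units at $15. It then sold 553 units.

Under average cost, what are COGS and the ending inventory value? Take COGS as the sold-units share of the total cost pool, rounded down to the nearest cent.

Sale 1, sell 553: 553/768 × $9,142.00 → $6,582.71
Ending inventory (cost pool remaining) = $2,559.29
Check: goods available $9,142.00 = COGS $6,582.71 + ending $2,559.29

COGS = $6,582.71; ending inventory = $2,559.29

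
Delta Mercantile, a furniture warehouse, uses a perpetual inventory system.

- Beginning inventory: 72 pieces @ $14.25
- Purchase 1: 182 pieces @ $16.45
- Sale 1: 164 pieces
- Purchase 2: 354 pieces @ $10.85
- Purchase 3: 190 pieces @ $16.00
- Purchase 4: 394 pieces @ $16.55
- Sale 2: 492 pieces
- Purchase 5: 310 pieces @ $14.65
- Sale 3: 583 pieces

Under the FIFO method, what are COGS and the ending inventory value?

Sale 1 (164) [FIFO — oldest first]: 72 @ $14.25 + 92 @ $16.45 = $2,539.40
Sale 2 (492) [FIFO — oldest first]: 90 @ $16.45 + 354 @ $10.85 + 48 @ $16.00 = $6,089.40
Sale 3 (583) [FIFO — oldest first]: 142 @ $16.00 + 394 @ $16.55 + 47 @ $14.65 = $9,481.25
Total COGS = $2,539.40 + $6,089.40 + $9,481.25 = $18,110.05
Ending inventory: 263 @ $14.65 = $3,852.95
Check: goods available $21,963.00 = COGS $18,110.05 + ending $3,852.95

COGS = $18,110.05; ending inventory = $3,852.95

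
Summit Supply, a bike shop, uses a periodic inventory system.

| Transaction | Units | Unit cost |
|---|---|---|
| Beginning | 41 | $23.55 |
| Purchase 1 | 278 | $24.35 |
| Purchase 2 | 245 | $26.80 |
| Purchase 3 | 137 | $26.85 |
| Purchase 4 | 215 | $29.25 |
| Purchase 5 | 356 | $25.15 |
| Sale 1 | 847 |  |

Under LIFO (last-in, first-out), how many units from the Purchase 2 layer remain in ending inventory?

Sale 1 (847) [LIFO — newest first]: 356 @ $25.15 + 215 @ $29.25 + 137 @ $26.85 + 139 @ $26.80 = $22,645.80
Ending inventory: 41 @ $23.55 + 278 @ $24.35 + 106 @ $26.80 = $10,575.65
Check: goods available $33,221.45 = COGS $22,645.80 + ending $10,575.65

106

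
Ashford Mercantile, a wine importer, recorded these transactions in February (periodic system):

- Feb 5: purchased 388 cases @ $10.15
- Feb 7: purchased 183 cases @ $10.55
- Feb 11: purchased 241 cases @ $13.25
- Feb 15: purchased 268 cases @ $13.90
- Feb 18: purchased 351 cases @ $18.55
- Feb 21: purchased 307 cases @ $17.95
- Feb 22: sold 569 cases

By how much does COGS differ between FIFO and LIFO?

FIFO COGS: 388 @ $10.15 + 181 @ $10.55 = $5,847.75
LIFO COGS: 307 @ $17.95 + 262 @ $18.55 = $10,370.75
Difference = |$5,847.75 − $10,370.75| = $4,523.00

$4,523.00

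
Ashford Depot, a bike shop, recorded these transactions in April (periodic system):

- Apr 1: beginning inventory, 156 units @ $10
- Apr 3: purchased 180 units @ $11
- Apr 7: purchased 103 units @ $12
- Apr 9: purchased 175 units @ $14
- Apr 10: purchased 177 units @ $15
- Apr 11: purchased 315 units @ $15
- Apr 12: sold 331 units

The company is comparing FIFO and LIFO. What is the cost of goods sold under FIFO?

FIFO COGS: 156 @ $10 + 175 @ $11 = $3,485
LIFO COGS: 315 @ $15 + 16 @ $15 = $4,965

COGS = $3,485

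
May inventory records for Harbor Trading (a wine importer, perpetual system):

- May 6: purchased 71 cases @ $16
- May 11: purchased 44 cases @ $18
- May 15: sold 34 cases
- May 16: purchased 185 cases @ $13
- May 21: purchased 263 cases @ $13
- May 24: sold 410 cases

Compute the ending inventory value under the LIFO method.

Ending inventory = $1,810

May 15, 34 sold [LIFO — newest first]: 34 @ $18 = $612
May 24, 410 sold [LIFO — newest first]: 263 @ $13 + 147 @ $13 = $5,330
Total COGS = $612 + $5,330 = $5,942
Ending inventory: 71 @ $16 + 10 @ $18 + 38 @ $13 = $1,810
Check: goods available $7,752 = COGS $5,942 + ending $1,810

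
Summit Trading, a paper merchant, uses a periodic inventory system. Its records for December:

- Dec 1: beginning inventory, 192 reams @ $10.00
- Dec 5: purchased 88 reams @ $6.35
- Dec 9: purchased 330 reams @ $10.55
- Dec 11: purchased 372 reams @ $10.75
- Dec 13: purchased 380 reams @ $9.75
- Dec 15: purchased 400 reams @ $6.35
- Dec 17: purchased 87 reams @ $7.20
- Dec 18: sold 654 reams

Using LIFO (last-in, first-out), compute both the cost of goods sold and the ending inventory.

COGS = $4,794.65; ending inventory = $12,036.05

Dec 18, 654 sold [LIFO — newest first]: 87 @ $7.20 + 400 @ $6.35 + 167 @ $9.75 = $4,794.65
Ending inventory: 192 @ $10.00 + 88 @ $6.35 + 330 @ $10.55 + 372 @ $10.75 + 213 @ $9.75 = $12,036.05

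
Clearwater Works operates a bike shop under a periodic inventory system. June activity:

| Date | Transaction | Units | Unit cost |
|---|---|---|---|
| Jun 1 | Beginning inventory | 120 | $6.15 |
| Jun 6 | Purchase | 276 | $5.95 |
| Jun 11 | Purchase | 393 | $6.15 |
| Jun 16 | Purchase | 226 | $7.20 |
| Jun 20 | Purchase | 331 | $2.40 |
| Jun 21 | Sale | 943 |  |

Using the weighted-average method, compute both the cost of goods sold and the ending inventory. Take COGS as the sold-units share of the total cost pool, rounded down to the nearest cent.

Jun 21, sell 943: 943/1346 × $7,218.75 → $5,057.41
Ending inventory (cost pool remaining) = $2,161.34

COGS = $5,057.41; ending inventory = $2,161.34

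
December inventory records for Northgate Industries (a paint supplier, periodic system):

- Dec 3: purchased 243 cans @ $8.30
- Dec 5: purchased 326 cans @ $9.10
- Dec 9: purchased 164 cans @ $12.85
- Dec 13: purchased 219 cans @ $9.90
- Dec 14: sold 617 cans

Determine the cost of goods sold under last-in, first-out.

COGS = $6,404.90

Dec 14, 617 sold [LIFO — newest first]: 219 @ $9.90 + 164 @ $12.85 + 234 @ $9.10 = $6,404.90
Ending inventory: 243 @ $8.30 + 92 @ $9.10 = $2,854.10
Check: goods available $9,259.00 = COGS $6,404.90 + ending $2,854.10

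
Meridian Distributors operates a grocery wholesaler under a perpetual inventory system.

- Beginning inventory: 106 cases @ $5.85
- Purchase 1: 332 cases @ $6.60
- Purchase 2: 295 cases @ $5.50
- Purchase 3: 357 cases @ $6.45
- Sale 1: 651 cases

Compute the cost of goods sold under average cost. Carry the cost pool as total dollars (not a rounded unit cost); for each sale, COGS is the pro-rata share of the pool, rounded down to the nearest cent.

After Beginning: 106 on hand, pool $620.10 (≈ $5.8500 each)
After Purchase 1: 438 on hand, pool $2,811.30 (≈ $6.4185 each)
After Purchase 2: 733 on hand, pool $4,433.80 (≈ $6.0488 each)
After Purchase 3: 1090 on hand, pool $6,736.45 (≈ $6.1802 each)
Sale 1, sell 651: 651/1090 × $6,736.45 → $4,023.32
Ending inventory (cost pool remaining) = $2,713.13
Check: goods available $6,736.45 = COGS $4,023.32 + ending $2,713.13

COGS = $4,023.32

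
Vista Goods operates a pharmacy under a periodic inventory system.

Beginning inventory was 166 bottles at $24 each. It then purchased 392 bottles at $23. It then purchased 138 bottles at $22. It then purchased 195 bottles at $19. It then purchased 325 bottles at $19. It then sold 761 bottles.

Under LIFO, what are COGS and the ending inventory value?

Sale 1 (761) [LIFO — newest first]: 325 @ $19 + 195 @ $19 + 138 @ $22 + 103 @ $23 = $15,285
Ending inventory: 166 @ $24 + 289 @ $23 = $10,631

COGS = $15,285; ending inventory = $10,631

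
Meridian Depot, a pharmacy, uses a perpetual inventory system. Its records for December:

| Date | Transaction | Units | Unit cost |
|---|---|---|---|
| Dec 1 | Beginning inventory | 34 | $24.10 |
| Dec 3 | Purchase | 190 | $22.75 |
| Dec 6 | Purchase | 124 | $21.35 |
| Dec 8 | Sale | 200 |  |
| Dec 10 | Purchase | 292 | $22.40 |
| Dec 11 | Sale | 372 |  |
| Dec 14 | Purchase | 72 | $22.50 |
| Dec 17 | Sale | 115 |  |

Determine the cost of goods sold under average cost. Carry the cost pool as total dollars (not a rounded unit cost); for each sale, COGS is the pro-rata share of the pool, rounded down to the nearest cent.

After Dec 1: 34 on hand, pool $819.40 (≈ $24.1000 each)
After Dec 3: 224 on hand, pool $5,141.90 (≈ $22.9549 each)
After Dec 6: 348 on hand, pool $7,789.30 (≈ $22.3830 each)
Dec 8, sell 200: 200/348 × $7,789.30 → $4,476.60
After Dec 10: 440 on hand, pool $9,853.50 (≈ $22.3943 each)
Dec 11, sell 372: 372/440 × $9,853.50 → $8,330.68
After Dec 14: 140 on hand, pool $3,142.82 (≈ $22.4487 each)
Dec 17, sell 115: 115/140 × $3,142.82 → $2,581.60
Total COGS = $4,476.60 + $8,330.68 + $2,581.60 = $15,388.88
Ending inventory (cost pool remaining) = $561.22
Check: goods available $15,950.10 = COGS $15,388.88 + ending $561.22

COGS = $15,388.88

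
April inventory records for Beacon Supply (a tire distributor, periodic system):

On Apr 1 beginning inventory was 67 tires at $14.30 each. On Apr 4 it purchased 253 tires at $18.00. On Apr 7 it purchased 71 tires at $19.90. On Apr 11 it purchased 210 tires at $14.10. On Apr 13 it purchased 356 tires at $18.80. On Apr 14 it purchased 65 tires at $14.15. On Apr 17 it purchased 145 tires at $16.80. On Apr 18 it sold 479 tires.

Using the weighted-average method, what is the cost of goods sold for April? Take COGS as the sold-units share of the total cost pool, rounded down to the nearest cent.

Apr 18, sell 479: 479/1167 × $19,934.55 → $8,182.21
Ending inventory (cost pool remaining) = $11,752.34
Check: goods available $19,934.55 = COGS $8,182.21 + ending $11,752.34

COGS = $8,182.21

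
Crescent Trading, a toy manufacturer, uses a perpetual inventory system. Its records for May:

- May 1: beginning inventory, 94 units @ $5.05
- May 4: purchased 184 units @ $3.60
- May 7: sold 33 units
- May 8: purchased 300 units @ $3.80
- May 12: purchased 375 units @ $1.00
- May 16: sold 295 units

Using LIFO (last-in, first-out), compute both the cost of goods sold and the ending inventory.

COGS = $413.80; ending inventory = $2,238.30

May 7, 33 sold [LIFO — newest first]: 33 @ $3.60 = $118.80
May 16, 295 sold [LIFO — newest first]: 295 @ $1.00 = $295.00
Total COGS = $118.80 + $295.00 = $413.80
Ending inventory: 94 @ $5.05 + 151 @ $3.60 + 300 @ $3.80 + 80 @ $1.00 = $2,238.30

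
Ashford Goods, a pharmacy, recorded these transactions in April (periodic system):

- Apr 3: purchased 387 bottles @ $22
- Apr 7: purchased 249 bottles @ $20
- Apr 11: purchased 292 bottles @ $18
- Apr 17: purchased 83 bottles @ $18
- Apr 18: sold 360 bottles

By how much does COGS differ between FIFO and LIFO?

FIFO COGS: 360 @ $22 = $7,920
LIFO COGS: 83 @ $18 + 277 @ $18 = $6,480
Difference = |$7,920 − $6,480| = $1,440

$1,440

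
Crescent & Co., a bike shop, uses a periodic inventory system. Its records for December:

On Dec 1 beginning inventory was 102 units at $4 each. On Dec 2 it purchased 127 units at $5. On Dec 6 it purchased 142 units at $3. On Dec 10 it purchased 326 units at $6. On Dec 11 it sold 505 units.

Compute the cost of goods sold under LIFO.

Dec 11, 505 sold [LIFO — newest first]: 326 @ $6 + 142 @ $3 + 37 @ $5 = $2,567
Ending inventory: 102 @ $4 + 90 @ $5 = $858

COGS = $2,567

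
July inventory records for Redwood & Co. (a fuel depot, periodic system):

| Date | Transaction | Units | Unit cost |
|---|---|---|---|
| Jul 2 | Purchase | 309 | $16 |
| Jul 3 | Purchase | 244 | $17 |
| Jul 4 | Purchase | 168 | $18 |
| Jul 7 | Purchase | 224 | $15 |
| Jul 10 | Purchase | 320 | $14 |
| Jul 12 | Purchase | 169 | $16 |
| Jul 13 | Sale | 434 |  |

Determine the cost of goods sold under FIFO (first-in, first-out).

COGS = $7,069

Jul 13, 434 sold [FIFO — oldest first]: 309 @ $16 + 125 @ $17 = $7,069
Ending inventory: 119 @ $17 + 168 @ $18 + 224 @ $15 + 320 @ $14 + 169 @ $16 = $15,591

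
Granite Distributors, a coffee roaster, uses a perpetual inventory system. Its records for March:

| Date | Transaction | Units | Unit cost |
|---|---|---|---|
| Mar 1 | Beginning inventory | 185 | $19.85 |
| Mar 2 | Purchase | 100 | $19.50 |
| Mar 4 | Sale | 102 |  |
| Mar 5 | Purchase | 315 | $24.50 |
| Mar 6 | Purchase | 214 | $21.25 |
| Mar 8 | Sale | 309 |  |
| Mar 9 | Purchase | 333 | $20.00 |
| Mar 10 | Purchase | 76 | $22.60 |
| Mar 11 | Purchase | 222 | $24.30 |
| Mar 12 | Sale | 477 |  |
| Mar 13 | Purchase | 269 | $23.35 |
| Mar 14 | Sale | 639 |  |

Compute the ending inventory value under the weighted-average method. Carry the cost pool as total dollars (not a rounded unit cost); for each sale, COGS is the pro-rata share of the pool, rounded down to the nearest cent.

Ending inventory = $4,197.40

After Mar 1: 185 on hand, pool $3,672.25 (≈ $19.8500 each)
After Mar 2: 285 on hand, pool $5,622.25 (≈ $19.7272 each)
Mar 4, sell 102: 102/285 × $5,622.25 → $2,012.17
After Mar 5: 498 on hand, pool $11,327.58 (≈ $22.7461 each)
After Mar 6: 712 on hand, pool $15,875.08 (≈ $22.2965 each)
Mar 8, sell 309: 309/712 × $15,875.08 → $6,889.60
After Mar 9: 736 on hand, pool $15,645.48 (≈ $21.2574 each)
After Mar 10: 812 on hand, pool $17,363.08 (≈ $21.3831 each)
After Mar 11: 1034 on hand, pool $22,757.68 (≈ $22.0094 each)
Mar 12, sell 477: 477/1034 × $22,757.68 → $10,498.46
After Mar 13: 826 on hand, pool $18,540.37 (≈ $22.4460 each)
Mar 14, sell 639: 639/826 × $18,540.37 → $14,342.97
Total COGS = $2,012.17 + $6,889.60 + $10,498.46 + $14,342.97 = $33,743.20
Ending inventory (cost pool remaining) = $4,197.40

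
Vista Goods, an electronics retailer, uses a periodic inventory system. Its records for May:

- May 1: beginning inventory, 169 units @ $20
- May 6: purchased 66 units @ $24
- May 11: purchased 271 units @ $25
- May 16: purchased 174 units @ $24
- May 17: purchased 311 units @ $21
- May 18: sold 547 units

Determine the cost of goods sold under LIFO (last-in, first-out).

May 18, 547 sold [LIFO — newest first]: 311 @ $21 + 174 @ $24 + 62 @ $25 = $12,257
Ending inventory: 169 @ $20 + 66 @ $24 + 209 @ $25 = $10,189

COGS = $12,257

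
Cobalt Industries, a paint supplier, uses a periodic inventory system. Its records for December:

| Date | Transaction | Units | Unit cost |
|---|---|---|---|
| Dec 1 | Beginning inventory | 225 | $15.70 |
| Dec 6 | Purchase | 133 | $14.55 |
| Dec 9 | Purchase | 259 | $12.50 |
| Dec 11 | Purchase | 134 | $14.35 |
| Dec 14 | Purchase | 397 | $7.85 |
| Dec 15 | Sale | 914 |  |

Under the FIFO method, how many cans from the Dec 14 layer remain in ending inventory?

Dec 15, 914 sold [FIFO — oldest first]: 225 @ $15.70 + 133 @ $14.55 + 259 @ $12.50 + 134 @ $14.35 + 163 @ $7.85 = $11,907.60
Ending inventory: 234 @ $7.85 = $1,836.90

234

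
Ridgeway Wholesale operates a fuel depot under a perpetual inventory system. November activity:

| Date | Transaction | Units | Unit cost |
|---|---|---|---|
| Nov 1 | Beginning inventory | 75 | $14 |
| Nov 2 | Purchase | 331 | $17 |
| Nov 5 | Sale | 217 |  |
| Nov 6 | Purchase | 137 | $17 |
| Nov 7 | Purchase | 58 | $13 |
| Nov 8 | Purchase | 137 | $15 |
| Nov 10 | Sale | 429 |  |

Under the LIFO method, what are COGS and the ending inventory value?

Nov 5, 217 sold [LIFO — newest first]: 217 @ $17 = $3,689
Nov 10, 429 sold [LIFO — newest first]: 137 @ $15 + 58 @ $13 + 137 @ $17 + 97 @ $17 = $6,787
Total COGS = $3,689 + $6,787 = $10,476
Ending inventory: 75 @ $14 + 17 @ $17 = $1,339

COGS = $10,476; ending inventory = $1,339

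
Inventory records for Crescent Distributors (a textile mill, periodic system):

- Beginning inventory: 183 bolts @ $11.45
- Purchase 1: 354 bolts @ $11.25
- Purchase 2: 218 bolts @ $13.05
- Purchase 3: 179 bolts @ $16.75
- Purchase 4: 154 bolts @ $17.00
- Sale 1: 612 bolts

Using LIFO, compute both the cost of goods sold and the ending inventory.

COGS = $9,147.40; ending inventory = $5,391.60

Sale 1 (612) [LIFO — newest first]: 154 @ $17.00 + 179 @ $16.75 + 218 @ $13.05 + 61 @ $11.25 = $9,147.40
Ending inventory: 183 @ $11.45 + 293 @ $11.25 = $5,391.60
Check: goods available $14,539.00 = COGS $9,147.40 + ending $5,391.60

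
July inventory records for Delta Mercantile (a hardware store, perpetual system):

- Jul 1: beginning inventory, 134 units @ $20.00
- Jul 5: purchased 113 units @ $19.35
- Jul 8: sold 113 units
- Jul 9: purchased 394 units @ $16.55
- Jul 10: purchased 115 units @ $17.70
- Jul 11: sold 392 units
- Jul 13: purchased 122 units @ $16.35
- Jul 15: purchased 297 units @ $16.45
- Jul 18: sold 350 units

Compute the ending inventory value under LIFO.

Ending inventory = $5,744.50

Jul 8, 113 sold [LIFO — newest first]: 113 @ $19.35 = $2,186.55
Jul 11, 392 sold [LIFO — newest first]: 115 @ $17.70 + 277 @ $16.55 = $6,619.85
Jul 18, 350 sold [LIFO — newest first]: 297 @ $16.45 + 53 @ $16.35 = $5,752.20
Total COGS = $2,186.55 + $6,619.85 + $5,752.20 = $14,558.60
Ending inventory: 134 @ $20.00 + 117 @ $16.55 + 69 @ $16.35 = $5,744.50
Check: goods available $20,303.10 = COGS $14,558.60 + ending $5,744.50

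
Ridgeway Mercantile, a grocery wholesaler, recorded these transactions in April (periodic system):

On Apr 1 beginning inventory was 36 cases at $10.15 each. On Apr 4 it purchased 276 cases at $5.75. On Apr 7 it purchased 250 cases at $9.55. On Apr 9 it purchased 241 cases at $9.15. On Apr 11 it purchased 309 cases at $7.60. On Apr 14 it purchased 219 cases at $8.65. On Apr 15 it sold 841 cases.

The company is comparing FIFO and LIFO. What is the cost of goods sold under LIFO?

COGS = $7,135.50

FIFO COGS: 36 @ $10.15 + 276 @ $5.75 + 250 @ $9.55 + 241 @ $9.15 + 38 @ $7.60 = $6,833.85
LIFO COGS: 219 @ $8.65 + 309 @ $7.60 + 241 @ $9.15 + 72 @ $9.55 = $7,135.50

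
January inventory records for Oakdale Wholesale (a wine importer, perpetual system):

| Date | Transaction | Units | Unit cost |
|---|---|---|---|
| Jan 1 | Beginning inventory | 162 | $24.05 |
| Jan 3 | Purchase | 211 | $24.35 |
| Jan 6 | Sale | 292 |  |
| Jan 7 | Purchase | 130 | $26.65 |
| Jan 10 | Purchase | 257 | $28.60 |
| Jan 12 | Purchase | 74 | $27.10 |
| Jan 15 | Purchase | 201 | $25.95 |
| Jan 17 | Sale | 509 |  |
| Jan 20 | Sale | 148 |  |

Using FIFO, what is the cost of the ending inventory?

Ending inventory = $2,231.70

Jan 6, 292 sold [FIFO — oldest first]: 162 @ $24.05 + 130 @ $24.35 = $7,061.60
Jan 17, 509 sold [FIFO — oldest first]: 81 @ $24.35 + 130 @ $26.65 + 257 @ $28.60 + 41 @ $27.10 = $13,898.15
Jan 20, 148 sold [FIFO — oldest first]: 33 @ $27.10 + 115 @ $25.95 = $3,878.55
Total COGS = $7,061.60 + $13,898.15 + $3,878.55 = $24,838.30
Ending inventory: 86 @ $25.95 = $2,231.70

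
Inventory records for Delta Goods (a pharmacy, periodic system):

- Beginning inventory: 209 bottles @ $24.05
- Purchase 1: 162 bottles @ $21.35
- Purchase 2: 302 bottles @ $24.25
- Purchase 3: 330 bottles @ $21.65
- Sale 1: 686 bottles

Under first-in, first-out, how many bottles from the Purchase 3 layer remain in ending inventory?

317

Sale 1 (686) [FIFO — oldest first]: 209 @ $24.05 + 162 @ $21.35 + 302 @ $24.25 + 13 @ $21.65 = $16,090.10
Ending inventory: 317 @ $21.65 = $6,863.05
Check: goods available $22,953.15 = COGS $16,090.10 + ending $6,863.05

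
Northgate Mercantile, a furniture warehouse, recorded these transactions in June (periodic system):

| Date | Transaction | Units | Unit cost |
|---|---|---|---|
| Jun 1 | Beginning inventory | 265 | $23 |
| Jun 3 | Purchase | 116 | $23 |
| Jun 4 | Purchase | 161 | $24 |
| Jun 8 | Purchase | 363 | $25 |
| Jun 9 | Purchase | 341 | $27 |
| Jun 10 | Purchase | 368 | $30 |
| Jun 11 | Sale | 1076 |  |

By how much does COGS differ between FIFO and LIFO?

$3,099

FIFO COGS: 265 @ $23 + 116 @ $23 + 161 @ $24 + 363 @ $25 + 171 @ $27 = $26,319
LIFO COGS: 368 @ $30 + 341 @ $27 + 363 @ $25 + 4 @ $24 = $29,418
Difference = |$26,319 − $29,418| = $3,099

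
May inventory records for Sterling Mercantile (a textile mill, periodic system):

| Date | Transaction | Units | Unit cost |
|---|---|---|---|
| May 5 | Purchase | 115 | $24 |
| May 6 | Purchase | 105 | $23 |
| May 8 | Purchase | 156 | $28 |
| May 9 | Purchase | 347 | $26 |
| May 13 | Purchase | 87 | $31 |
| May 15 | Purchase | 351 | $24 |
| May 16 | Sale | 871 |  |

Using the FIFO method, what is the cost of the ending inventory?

May 16, 871 sold [FIFO — oldest first]: 115 @ $24 + 105 @ $23 + 156 @ $28 + 347 @ $26 + 87 @ $31 + 61 @ $24 = $22,726
Ending inventory: 290 @ $24 = $6,960

Ending inventory = $6,960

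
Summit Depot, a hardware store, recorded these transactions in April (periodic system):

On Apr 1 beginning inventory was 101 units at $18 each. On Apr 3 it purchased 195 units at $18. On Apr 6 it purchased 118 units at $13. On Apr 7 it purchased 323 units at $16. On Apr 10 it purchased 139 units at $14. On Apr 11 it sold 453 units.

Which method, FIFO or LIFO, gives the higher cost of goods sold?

FIFO COGS: 101 @ $18 + 195 @ $18 + 118 @ $13 + 39 @ $16 = $7,486
LIFO COGS: 139 @ $14 + 314 @ $16 = $6,970

FIFO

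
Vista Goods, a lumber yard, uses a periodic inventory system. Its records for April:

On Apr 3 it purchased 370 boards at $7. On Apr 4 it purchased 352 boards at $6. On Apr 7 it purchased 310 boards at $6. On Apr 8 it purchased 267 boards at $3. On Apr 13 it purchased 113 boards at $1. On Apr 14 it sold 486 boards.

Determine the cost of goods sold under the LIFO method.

COGS = $1,550

Apr 14, 486 sold [LIFO — newest first]: 113 @ $1 + 267 @ $3 + 106 @ $6 = $1,550
Ending inventory: 370 @ $7 + 352 @ $6 + 204 @ $6 = $5,926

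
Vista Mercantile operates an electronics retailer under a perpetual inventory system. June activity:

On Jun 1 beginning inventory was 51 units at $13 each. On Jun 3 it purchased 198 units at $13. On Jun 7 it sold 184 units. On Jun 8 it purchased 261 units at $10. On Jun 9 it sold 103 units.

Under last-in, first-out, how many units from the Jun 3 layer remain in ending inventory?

14

Jun 7, 184 sold [LIFO — newest first]: 184 @ $13 = $2,392
Jun 9, 103 sold [LIFO — newest first]: 103 @ $10 = $1,030
Total COGS = $2,392 + $1,030 = $3,422
Ending inventory: 51 @ $13 + 14 @ $13 + 158 @ $10 = $2,425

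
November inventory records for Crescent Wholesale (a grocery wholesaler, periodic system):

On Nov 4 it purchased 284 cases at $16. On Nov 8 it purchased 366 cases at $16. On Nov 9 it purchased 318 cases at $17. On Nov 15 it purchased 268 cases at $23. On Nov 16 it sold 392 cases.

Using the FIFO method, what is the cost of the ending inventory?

Nov 16, 392 sold [FIFO — oldest first]: 284 @ $16 + 108 @ $16 = $6,272
Ending inventory: 258 @ $16 + 318 @ $17 + 268 @ $23 = $15,698
Check: goods available $21,970 = COGS $6,272 + ending $15,698

Ending inventory = $15,698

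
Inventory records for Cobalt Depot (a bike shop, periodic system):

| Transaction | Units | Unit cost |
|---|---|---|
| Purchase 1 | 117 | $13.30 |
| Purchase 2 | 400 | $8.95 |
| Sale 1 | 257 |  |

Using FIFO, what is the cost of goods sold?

Sale 1 (257) [FIFO — oldest first]: 117 @ $13.30 + 140 @ $8.95 = $2,809.10
Ending inventory: 260 @ $8.95 = $2,327.00
Check: goods available $5,136.10 = COGS $2,809.10 + ending $2,327.00

COGS = $2,809.10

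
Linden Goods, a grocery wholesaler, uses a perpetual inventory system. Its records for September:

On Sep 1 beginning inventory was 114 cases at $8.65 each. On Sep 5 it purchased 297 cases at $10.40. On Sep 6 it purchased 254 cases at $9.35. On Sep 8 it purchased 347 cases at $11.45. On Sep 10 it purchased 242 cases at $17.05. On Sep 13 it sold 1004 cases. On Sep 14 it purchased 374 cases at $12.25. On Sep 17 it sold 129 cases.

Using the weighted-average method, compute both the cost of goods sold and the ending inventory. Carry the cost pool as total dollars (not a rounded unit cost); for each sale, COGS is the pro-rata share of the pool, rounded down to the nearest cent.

COGS = $13,195.28; ending inventory = $5,935.27

After Sep 1: 114 on hand, pool $986.10 (≈ $8.6500 each)
After Sep 5: 411 on hand, pool $4,074.90 (≈ $9.9146 each)
After Sep 6: 665 on hand, pool $6,449.80 (≈ $9.6989 each)
After Sep 8: 1012 on hand, pool $10,422.95 (≈ $10.2994 each)
After Sep 10: 1254 on hand, pool $14,549.05 (≈ $11.6021 each)
Sep 13, sell 1004: 1004/1254 × $14,549.05 → $11,648.52
After Sep 14: 624 on hand, pool $7,482.03 (≈ $11.9904 each)
Sep 17, sell 129: 129/624 × $7,482.03 → $1,546.76
Total COGS = $11,648.52 + $1,546.76 = $13,195.28
Ending inventory (cost pool remaining) = $5,935.27
Check: goods available $19,130.55 = COGS $13,195.28 + ending $5,935.27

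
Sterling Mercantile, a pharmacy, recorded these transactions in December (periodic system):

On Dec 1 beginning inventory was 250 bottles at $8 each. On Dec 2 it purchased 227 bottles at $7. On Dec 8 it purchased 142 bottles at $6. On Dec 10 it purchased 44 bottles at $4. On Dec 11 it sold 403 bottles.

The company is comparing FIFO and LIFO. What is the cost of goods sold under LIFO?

FIFO COGS: 250 @ $8 + 153 @ $7 = $3,071
LIFO COGS: 44 @ $4 + 142 @ $6 + 217 @ $7 = $2,547

COGS = $2,547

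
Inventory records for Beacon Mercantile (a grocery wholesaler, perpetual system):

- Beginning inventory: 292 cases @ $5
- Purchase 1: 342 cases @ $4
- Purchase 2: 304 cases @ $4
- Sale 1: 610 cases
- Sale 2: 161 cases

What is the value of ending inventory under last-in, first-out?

Ending inventory = $835

Sale 1 (610) [LIFO — newest first]: 304 @ $4 + 306 @ $4 = $2,440
Sale 2 (161) [LIFO — newest first]: 36 @ $4 + 125 @ $5 = $769
Total COGS = $2,440 + $769 = $3,209
Ending inventory: 167 @ $5 = $835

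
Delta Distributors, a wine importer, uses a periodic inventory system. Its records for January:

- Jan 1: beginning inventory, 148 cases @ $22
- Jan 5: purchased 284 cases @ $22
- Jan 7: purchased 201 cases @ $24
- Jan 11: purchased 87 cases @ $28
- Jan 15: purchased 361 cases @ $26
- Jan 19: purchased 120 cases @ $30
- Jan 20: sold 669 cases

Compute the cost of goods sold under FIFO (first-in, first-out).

COGS = $15,336

Jan 20, 669 sold [FIFO — oldest first]: 148 @ $22 + 284 @ $22 + 201 @ $24 + 36 @ $28 = $15,336
Ending inventory: 51 @ $28 + 361 @ $26 + 120 @ $30 = $14,414
Check: goods available $29,750 = COGS $15,336 + ending $14,414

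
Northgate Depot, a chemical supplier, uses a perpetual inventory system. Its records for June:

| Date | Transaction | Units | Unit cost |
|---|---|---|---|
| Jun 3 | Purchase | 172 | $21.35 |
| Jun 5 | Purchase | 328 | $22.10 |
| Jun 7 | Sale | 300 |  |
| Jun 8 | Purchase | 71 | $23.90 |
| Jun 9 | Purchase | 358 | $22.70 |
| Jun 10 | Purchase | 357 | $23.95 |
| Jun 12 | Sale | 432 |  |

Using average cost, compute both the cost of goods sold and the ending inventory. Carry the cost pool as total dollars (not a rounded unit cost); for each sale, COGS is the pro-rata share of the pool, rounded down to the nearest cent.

COGS = $16,516.66; ending inventory = $12,777.99

After Jun 3: 172 on hand, pool $3,672.20 (≈ $21.3500 each)
After Jun 5: 500 on hand, pool $10,921.00 (≈ $21.8420 each)
Jun 7, sell 300: 300/500 × $10,921.00 → $6,552.60
After Jun 8: 271 on hand, pool $6,065.30 (≈ $22.3812 each)
After Jun 9: 629 on hand, pool $14,191.90 (≈ $22.5626 each)
After Jun 10: 986 on hand, pool $22,742.05 (≈ $23.0650 each)
Jun 12, sell 432: 432/986 × $22,742.05 → $9,964.06
Total COGS = $6,552.60 + $9,964.06 = $16,516.66
Ending inventory (cost pool remaining) = $12,777.99
Check: goods available $29,294.65 = COGS $16,516.66 + ending $12,777.99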